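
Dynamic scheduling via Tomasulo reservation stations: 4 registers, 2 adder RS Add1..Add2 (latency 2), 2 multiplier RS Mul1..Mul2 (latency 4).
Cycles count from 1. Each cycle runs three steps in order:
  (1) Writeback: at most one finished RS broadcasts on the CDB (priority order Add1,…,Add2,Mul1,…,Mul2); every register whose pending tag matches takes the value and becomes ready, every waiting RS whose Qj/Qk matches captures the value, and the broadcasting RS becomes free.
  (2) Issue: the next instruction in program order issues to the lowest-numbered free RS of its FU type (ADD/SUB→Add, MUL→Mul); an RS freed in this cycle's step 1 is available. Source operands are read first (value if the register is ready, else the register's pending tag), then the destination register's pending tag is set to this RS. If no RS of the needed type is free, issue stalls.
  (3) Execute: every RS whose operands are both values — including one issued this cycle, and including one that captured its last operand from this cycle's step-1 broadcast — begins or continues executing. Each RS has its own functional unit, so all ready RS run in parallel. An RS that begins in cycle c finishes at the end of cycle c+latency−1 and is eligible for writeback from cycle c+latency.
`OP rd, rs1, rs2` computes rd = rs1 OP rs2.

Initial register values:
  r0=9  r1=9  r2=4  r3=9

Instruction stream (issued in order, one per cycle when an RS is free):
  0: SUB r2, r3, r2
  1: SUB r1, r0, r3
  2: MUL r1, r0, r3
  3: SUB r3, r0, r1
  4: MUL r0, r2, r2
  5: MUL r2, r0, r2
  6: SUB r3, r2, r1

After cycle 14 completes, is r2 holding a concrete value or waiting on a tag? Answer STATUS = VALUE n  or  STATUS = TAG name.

  c1: issue SUB r2<-Add1  regs: r0:9,r1:9,r2:Add1,r3:9
  c2: issue SUB r1<-Add2  regs: r0:9,r1:Add2,r2:Add1,r3:9
  c3: CDB Add1=5; issue MUL r1<-Mul1  regs: r0:9,r1:Mul1,r2:5,r3:9
  c4: CDB Add2=0; issue SUB r3<-Add1  regs: r0:9,r1:Mul1,r2:5,r3:Add1
  c5: issue MUL r0<-Mul2  regs: r0:Mul2,r1:Mul1,r2:5,r3:Add1
  c6: stall  regs: r0:Mul2,r1:Mul1,r2:5,r3:Add1
  c7: CDB Mul1=81; issue MUL r2<-Mul1  regs: r0:Mul2,r1:81,r2:Mul1,r3:Add1
  c8: issue SUB r3<-Add2  regs: r0:Mul2,r1:81,r2:Mul1,r3:Add2
  c9: CDB Add1=-72  regs: r0:Mul2,r1:81,r2:Mul1,r3:Add2
  c10: CDB Mul2=25  regs: r0:25,r1:81,r2:Mul1,r3:Add2
  c11: -  regs: r0:25,r1:81,r2:Mul1,r3:Add2
  c12: -  regs: r0:25,r1:81,r2:Mul1,r3:Add2
  c13: -  regs: r0:25,r1:81,r2:Mul1,r3:Add2
  c14: CDB Mul1=125  regs: r0:25,r1:81,r2:125,r3:Add2

STATUS = VALUE 125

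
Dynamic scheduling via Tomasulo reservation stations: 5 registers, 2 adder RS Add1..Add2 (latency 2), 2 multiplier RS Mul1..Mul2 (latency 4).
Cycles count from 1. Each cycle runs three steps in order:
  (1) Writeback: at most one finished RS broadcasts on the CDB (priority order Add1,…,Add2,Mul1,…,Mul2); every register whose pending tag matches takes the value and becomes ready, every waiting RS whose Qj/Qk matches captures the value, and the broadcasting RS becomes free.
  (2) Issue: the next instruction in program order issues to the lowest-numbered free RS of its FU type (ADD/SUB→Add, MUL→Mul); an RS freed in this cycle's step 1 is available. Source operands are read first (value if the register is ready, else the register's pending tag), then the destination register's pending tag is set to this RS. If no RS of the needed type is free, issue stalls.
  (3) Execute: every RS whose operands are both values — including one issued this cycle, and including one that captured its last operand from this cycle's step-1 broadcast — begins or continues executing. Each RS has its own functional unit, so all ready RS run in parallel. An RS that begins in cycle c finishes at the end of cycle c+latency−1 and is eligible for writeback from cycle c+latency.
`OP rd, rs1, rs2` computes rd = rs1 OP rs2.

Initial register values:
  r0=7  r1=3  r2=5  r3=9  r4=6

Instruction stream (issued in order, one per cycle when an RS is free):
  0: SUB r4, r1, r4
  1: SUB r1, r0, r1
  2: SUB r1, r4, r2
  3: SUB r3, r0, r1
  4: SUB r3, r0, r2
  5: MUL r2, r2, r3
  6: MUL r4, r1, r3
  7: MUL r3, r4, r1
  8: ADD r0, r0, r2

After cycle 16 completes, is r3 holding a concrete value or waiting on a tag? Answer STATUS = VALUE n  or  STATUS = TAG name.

cycle 1: issue SUB r4<-Add1 // r0:7,r1:3,r2:5,r3:9,r4:Add1
cycle 2: issue SUB r1<-Add2 // r0:7,r1:Add2,r2:5,r3:9,r4:Add1
cycle 3: CDB Add1=-3; issue SUB r1<-Add1 // r0:7,r1:Add1,r2:5,r3:9,r4:-3
cycle 4: CDB Add2=4; issue SUB r3<-Add2 // r0:7,r1:Add1,r2:5,r3:Add2,r4:-3
cycle 5: CDB Add1=-8; issue SUB r3<-Add1 // r0:7,r1:-8,r2:5,r3:Add1,r4:-3
cycle 6: issue MUL r2<-Mul1 // r0:7,r1:-8,r2:Mul1,r3:Add1,r4:-3
cycle 7: CDB Add1=2; issue MUL r4<-Mul2 // r0:7,r1:-8,r2:Mul1,r3:2,r4:Mul2
cycle 8: CDB Add2=15; stall // r0:7,r1:-8,r2:Mul1,r3:2,r4:Mul2
cycle 9: stall // r0:7,r1:-8,r2:Mul1,r3:2,r4:Mul2
cycle 10: stall // r0:7,r1:-8,r2:Mul1,r3:2,r4:Mul2
cycle 11: CDB Mul1=10; issue MUL r3<-Mul1 // r0:7,r1:-8,r2:10,r3:Mul1,r4:Mul2
cycle 12: CDB Mul2=-16; issue ADD r0<-Add1 // r0:Add1,r1:-8,r2:10,r3:Mul1,r4:-16
cycle 13: - // r0:Add1,r1:-8,r2:10,r3:Mul1,r4:-16
cycle 14: CDB Add1=17 // r0:17,r1:-8,r2:10,r3:Mul1,r4:-16
cycle 15: - // r0:17,r1:-8,r2:10,r3:Mul1,r4:-16
cycle 16: CDB Mul1=128 // r0:17,r1:-8,r2:10,r3:128,r4:-16

STATUS = VALUE 128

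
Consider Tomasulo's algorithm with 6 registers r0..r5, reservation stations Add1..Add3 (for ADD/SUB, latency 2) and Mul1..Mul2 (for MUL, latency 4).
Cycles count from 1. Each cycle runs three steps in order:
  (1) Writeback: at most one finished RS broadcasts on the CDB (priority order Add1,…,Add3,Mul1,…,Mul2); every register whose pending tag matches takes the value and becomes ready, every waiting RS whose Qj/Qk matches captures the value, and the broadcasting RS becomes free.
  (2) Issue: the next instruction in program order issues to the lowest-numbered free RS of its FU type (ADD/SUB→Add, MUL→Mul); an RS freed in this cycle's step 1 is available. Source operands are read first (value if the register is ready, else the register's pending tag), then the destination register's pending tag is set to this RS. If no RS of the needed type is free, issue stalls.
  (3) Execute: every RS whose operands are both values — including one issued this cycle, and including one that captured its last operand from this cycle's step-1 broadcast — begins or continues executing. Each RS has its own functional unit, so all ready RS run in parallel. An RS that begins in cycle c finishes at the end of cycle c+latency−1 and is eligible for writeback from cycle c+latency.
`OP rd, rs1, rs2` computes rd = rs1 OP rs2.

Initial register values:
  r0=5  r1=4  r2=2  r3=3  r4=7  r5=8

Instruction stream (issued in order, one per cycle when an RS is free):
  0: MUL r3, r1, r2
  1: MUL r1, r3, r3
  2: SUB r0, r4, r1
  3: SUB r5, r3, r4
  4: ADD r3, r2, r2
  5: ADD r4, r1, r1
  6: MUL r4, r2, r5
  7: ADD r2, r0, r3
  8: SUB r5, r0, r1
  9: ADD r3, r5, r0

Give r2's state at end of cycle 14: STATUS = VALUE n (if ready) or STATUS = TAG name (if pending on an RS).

  c1: issue MUL r3<-Mul1  regs: r0:5,r1:4,r2:2,r3:Mul1,r4:7,r5:8
  c2: issue MUL r1<-Mul2  regs: r0:5,r1:Mul2,r2:2,r3:Mul1,r4:7,r5:8
  c3: issue SUB r0<-Add1  regs: r0:Add1,r1:Mul2,r2:2,r3:Mul1,r4:7,r5:8
  c4: issue SUB r5<-Add2  regs: r0:Add1,r1:Mul2,r2:2,r3:Mul1,r4:7,r5:Add2
  c5: CDB Mul1=8; issue ADD r3<-Add3  regs: r0:Add1,r1:Mul2,r2:2,r3:Add3,r4:7,r5:Add2
  c6: stall  regs: r0:Add1,r1:Mul2,r2:2,r3:Add3,r4:7,r5:Add2
  c7: CDB Add2=1; issue ADD r4<-Add2  regs: r0:Add1,r1:Mul2,r2:2,r3:Add3,r4:Add2,r5:1
  c8: CDB Add3=4; issue MUL r4<-Mul1  regs: r0:Add1,r1:Mul2,r2:2,r3:4,r4:Mul1,r5:1
  c9: CDB Mul2=64; issue ADD r2<-Add3  regs: r0:Add1,r1:64,r2:Add3,r3:4,r4:Mul1,r5:1
  c10: stall  regs: r0:Add1,r1:64,r2:Add3,r3:4,r4:Mul1,r5:1
  c11: CDB Add1=-57; issue SUB r5<-Add1  regs: r0:-57,r1:64,r2:Add3,r3:4,r4:Mul1,r5:Add1
  c12: CDB Add2=128; issue ADD r3<-Add2  regs: r0:-57,r1:64,r2:Add3,r3:Add2,r4:Mul1,r5:Add1
  c13: CDB Add1=-121  regs: r0:-57,r1:64,r2:Add3,r3:Add2,r4:Mul1,r5:-121
  c14: CDB Add3=-53  regs: r0:-57,r1:64,r2:-53,r3:Add2,r4:Mul1,r5:-121

STATUS = VALUE -53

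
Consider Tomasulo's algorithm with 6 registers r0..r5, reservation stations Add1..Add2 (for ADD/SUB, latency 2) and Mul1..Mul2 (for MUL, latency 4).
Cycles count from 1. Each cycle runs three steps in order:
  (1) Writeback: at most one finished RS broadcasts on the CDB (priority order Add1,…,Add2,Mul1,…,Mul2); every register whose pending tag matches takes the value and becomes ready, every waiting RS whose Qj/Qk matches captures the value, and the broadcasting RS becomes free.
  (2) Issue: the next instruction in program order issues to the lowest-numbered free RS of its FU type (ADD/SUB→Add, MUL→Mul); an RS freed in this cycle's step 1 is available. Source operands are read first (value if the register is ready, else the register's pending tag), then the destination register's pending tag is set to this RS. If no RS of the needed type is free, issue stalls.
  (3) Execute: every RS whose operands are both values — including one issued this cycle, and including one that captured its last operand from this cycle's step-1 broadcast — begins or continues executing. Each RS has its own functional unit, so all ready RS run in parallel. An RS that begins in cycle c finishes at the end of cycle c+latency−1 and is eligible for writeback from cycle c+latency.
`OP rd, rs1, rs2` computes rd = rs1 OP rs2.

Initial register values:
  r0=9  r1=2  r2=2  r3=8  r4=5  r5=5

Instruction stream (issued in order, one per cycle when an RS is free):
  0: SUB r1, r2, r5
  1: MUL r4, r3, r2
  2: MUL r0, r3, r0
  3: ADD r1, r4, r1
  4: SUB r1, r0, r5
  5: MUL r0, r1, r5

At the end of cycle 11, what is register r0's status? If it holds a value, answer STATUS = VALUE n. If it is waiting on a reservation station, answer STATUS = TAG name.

  c1: issue SUB r1<-Add1  regs: r0:9,r1:Add1,r2:2,r3:8,r4:5,r5:5
  c2: issue MUL r4<-Mul1  regs: r0:9,r1:Add1,r2:2,r3:8,r4:Mul1,r5:5
  c3: CDB Add1=-3; issue MUL r0<-Mul2  regs: r0:Mul2,r1:-3,r2:2,r3:8,r4:Mul1,r5:5
  c4: issue ADD r1<-Add1  regs: r0:Mul2,r1:Add1,r2:2,r3:8,r4:Mul1,r5:5
  c5: issue SUB r1<-Add2  regs: r0:Mul2,r1:Add2,r2:2,r3:8,r4:Mul1,r5:5
  c6: CDB Mul1=16; issue MUL r0<-Mul1  regs: r0:Mul1,r1:Add2,r2:2,r3:8,r4:16,r5:5
  c7: CDB Mul2=72  regs: r0:Mul1,r1:Add2,r2:2,r3:8,r4:16,r5:5
  c8: CDB Add1=13  regs: r0:Mul1,r1:Add2,r2:2,r3:8,r4:16,r5:5
  c9: CDB Add2=67  regs: r0:Mul1,r1:67,r2:2,r3:8,r4:16,r5:5
  c10: -  regs: r0:Mul1,r1:67,r2:2,r3:8,r4:16,r5:5
  c11: -  regs: r0:Mul1,r1:67,r2:2,r3:8,r4:16,r5:5

STATUS = TAG Mul1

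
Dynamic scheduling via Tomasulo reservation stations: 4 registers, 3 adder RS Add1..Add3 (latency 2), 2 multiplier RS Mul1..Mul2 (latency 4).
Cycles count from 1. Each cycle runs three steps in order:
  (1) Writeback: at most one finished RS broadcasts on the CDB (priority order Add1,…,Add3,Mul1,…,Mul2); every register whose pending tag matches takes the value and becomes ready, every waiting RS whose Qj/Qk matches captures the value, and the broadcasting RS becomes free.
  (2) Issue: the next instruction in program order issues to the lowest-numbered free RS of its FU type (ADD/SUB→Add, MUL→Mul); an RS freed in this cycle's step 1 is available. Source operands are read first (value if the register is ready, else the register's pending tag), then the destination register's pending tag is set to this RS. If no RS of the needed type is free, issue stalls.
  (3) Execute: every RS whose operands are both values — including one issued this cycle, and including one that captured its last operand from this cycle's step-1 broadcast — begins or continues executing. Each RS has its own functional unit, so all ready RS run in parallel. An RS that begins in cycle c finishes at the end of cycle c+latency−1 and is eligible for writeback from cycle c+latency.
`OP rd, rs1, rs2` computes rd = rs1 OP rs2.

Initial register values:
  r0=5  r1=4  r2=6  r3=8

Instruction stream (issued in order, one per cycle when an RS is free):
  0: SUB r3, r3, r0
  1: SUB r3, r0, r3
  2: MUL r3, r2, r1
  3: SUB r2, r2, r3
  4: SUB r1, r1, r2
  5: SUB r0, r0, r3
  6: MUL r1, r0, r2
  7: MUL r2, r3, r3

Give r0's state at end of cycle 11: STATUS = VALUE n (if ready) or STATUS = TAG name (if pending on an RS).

cycle 1: issue SUB r3<-Add1 // r0:5,r1:4,r2:6,r3:Add1
cycle 2: issue SUB r3<-Add2 // r0:5,r1:4,r2:6,r3:Add2
cycle 3: CDB Add1=3; issue MUL r3<-Mul1 // r0:5,r1:4,r2:6,r3:Mul1
cycle 4: issue SUB r2<-Add1 // r0:5,r1:4,r2:Add1,r3:Mul1
cycle 5: CDB Add2=2; issue SUB r1<-Add2 // r0:5,r1:Add2,r2:Add1,r3:Mul1
cycle 6: issue SUB r0<-Add3 // r0:Add3,r1:Add2,r2:Add1,r3:Mul1
cycle 7: CDB Mul1=24; issue MUL r1<-Mul1 // r0:Add3,r1:Mul1,r2:Add1,r3:24
cycle 8: issue MUL r2<-Mul2 // r0:Add3,r1:Mul1,r2:Mul2,r3:24
cycle 9: CDB Add1=-18 // r0:Add3,r1:Mul1,r2:Mul2,r3:24
cycle 10: CDB Add3=-19 // r0:-19,r1:Mul1,r2:Mul2,r3:24
cycle 11: CDB Add2=22 // r0:-19,r1:Mul1,r2:Mul2,r3:24

STATUS = VALUE -19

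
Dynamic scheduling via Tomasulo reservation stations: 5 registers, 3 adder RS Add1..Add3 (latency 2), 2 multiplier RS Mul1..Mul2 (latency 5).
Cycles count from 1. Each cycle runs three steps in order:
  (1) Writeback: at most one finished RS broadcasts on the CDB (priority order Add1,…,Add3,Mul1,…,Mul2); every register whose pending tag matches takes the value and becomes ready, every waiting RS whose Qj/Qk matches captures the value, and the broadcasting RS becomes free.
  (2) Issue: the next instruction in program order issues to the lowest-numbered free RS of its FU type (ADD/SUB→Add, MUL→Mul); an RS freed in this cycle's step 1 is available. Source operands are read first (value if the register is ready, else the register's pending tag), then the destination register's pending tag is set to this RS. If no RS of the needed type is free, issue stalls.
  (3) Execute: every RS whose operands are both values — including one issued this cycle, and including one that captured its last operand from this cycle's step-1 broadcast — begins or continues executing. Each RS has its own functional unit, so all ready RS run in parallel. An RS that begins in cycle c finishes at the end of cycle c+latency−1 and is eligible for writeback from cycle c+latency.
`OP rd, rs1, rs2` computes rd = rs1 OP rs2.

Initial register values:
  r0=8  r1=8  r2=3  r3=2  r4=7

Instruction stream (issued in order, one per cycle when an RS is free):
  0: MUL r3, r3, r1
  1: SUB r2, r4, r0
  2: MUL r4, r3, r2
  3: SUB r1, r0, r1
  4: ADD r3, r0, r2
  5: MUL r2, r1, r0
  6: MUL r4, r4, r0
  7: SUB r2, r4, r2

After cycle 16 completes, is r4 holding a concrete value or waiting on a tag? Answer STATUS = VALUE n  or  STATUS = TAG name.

c1: issue MUL r3<-Mul1 | r0:8,r1:8,r2:3,r3:Mul1,r4:7
c2: issue SUB r2<-Add1 | r0:8,r1:8,r2:Add1,r3:Mul1,r4:7
c3: issue MUL r4<-Mul2 | r0:8,r1:8,r2:Add1,r3:Mul1,r4:Mul2
c4: CDB Add1=-1; issue SUB r1<-Add1 | r0:8,r1:Add1,r2:-1,r3:Mul1,r4:Mul2
c5: issue ADD r3<-Add2 | r0:8,r1:Add1,r2:-1,r3:Add2,r4:Mul2
c6: CDB Add1=0; stall | r0:8,r1:0,r2:-1,r3:Add2,r4:Mul2
c7: CDB Add2=7; stall | r0:8,r1:0,r2:-1,r3:7,r4:Mul2
c8: CDB Mul1=16; issue MUL r2<-Mul1 | r0:8,r1:0,r2:Mul1,r3:7,r4:Mul2
c9: stall | r0:8,r1:0,r2:Mul1,r3:7,r4:Mul2
c10: stall | r0:8,r1:0,r2:Mul1,r3:7,r4:Mul2
c11: stall | r0:8,r1:0,r2:Mul1,r3:7,r4:Mul2
c12: stall | r0:8,r1:0,r2:Mul1,r3:7,r4:Mul2
c13: CDB Mul1=0; issue MUL r4<-Mul1 | r0:8,r1:0,r2:0,r3:7,r4:Mul1
c14: CDB Mul2=-16; issue SUB r2<-Add1 | r0:8,r1:0,r2:Add1,r3:7,r4:Mul1
c15: - | r0:8,r1:0,r2:Add1,r3:7,r4:Mul1
c16: - | r0:8,r1:0,r2:Add1,r3:7,r4:Mul1

STATUS = TAG Mul1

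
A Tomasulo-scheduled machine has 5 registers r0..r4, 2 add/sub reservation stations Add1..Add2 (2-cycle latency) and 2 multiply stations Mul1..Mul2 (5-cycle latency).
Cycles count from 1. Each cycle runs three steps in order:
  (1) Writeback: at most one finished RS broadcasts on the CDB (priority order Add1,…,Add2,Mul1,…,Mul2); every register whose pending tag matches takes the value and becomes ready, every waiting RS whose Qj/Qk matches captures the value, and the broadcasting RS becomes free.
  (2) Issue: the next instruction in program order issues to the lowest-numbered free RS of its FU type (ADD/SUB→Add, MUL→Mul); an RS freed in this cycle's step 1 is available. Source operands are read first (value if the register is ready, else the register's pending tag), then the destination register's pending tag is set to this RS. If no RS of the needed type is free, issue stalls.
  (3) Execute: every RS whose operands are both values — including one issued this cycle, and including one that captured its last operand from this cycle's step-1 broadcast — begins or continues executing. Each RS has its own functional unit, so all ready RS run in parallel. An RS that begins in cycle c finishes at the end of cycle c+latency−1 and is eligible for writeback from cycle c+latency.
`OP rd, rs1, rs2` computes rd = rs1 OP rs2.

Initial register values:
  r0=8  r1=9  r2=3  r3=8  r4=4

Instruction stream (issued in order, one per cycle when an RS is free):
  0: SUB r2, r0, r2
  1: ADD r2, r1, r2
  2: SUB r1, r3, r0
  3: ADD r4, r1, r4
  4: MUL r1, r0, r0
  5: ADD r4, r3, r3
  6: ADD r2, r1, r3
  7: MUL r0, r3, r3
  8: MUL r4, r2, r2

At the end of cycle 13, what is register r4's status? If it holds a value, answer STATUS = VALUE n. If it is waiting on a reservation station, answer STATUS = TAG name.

STATUS = TAG Mul1

  c1: issue SUB r2<-Add1  regs: r0:8,r1:9,r2:Add1,r3:8,r4:4
  c2: issue ADD r2<-Add2  regs: r0:8,r1:9,r2:Add2,r3:8,r4:4
  c3: CDB Add1=5; issue SUB r1<-Add1  regs: r0:8,r1:Add1,r2:Add2,r3:8,r4:4
  c4: stall  regs: r0:8,r1:Add1,r2:Add2,r3:8,r4:4
  c5: CDB Add1=0; issue ADD r4<-Add1  regs: r0:8,r1:0,r2:Add2,r3:8,r4:Add1
  c6: CDB Add2=14; issue MUL r1<-Mul1  regs: r0:8,r1:Mul1,r2:14,r3:8,r4:Add1
  c7: CDB Add1=4; issue ADD r4<-Add1  regs: r0:8,r1:Mul1,r2:14,r3:8,r4:Add1
  c8: issue ADD r2<-Add2  regs: r0:8,r1:Mul1,r2:Add2,r3:8,r4:Add1
  c9: CDB Add1=16; issue MUL r0<-Mul2  regs: r0:Mul2,r1:Mul1,r2:Add2,r3:8,r4:16
  c10: stall  regs: r0:Mul2,r1:Mul1,r2:Add2,r3:8,r4:16
  c11: CDB Mul1=64; issue MUL r4<-Mul1  regs: r0:Mul2,r1:64,r2:Add2,r3:8,r4:Mul1
  c12: -  regs: r0:Mul2,r1:64,r2:Add2,r3:8,r4:Mul1
  c13: CDB Add2=72  regs: r0:Mul2,r1:64,r2:72,r3:8,r4:Mul1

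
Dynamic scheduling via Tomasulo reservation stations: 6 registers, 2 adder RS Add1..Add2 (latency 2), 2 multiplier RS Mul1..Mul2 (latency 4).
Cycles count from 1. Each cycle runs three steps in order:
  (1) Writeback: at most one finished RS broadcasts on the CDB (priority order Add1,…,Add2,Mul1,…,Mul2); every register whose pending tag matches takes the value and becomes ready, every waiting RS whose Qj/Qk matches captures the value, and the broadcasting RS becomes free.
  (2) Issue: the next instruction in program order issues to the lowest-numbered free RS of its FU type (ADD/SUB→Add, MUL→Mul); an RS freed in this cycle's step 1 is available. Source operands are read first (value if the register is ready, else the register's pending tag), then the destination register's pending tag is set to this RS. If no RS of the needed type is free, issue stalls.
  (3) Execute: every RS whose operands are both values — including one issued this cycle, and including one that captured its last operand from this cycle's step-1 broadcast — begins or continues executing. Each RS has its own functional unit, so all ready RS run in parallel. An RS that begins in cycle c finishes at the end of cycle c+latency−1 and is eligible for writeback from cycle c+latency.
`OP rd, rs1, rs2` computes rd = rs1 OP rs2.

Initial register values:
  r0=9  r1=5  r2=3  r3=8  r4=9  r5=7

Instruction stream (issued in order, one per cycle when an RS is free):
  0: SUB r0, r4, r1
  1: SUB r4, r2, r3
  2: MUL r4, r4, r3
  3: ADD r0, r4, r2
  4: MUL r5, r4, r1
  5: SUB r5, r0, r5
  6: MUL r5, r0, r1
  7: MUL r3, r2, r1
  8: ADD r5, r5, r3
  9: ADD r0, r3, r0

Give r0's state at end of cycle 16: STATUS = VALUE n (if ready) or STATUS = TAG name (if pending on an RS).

c1: issue SUB r0<-Add1 | r0:Add1,r1:5,r2:3,r3:8,r4:9,r5:7
c2: issue SUB r4<-Add2 | r0:Add1,r1:5,r2:3,r3:8,r4:Add2,r5:7
c3: CDB Add1=4; issue MUL r4<-Mul1 | r0:4,r1:5,r2:3,r3:8,r4:Mul1,r5:7
c4: CDB Add2=-5; issue ADD r0<-Add1 | r0:Add1,r1:5,r2:3,r3:8,r4:Mul1,r5:7
c5: issue MUL r5<-Mul2 | r0:Add1,r1:5,r2:3,r3:8,r4:Mul1,r5:Mul2
c6: issue SUB r5<-Add2 | r0:Add1,r1:5,r2:3,r3:8,r4:Mul1,r5:Add2
c7: stall | r0:Add1,r1:5,r2:3,r3:8,r4:Mul1,r5:Add2
c8: CDB Mul1=-40; issue MUL r5<-Mul1 | r0:Add1,r1:5,r2:3,r3:8,r4:-40,r5:Mul1
c9: stall | r0:Add1,r1:5,r2:3,r3:8,r4:-40,r5:Mul1
c10: CDB Add1=-37; stall | r0:-37,r1:5,r2:3,r3:8,r4:-40,r5:Mul1
c11: stall | r0:-37,r1:5,r2:3,r3:8,r4:-40,r5:Mul1
c12: CDB Mul2=-200; issue MUL r3<-Mul2 | r0:-37,r1:5,r2:3,r3:Mul2,r4:-40,r5:Mul1
c13: issue ADD r5<-Add1 | r0:-37,r1:5,r2:3,r3:Mul2,r4:-40,r5:Add1
c14: CDB Add2=163; issue ADD r0<-Add2 | r0:Add2,r1:5,r2:3,r3:Mul2,r4:-40,r5:Add1
c15: CDB Mul1=-185 | r0:Add2,r1:5,r2:3,r3:Mul2,r4:-40,r5:Add1
c16: CDB Mul2=15 | r0:Add2,r1:5,r2:3,r3:15,r4:-40,r5:Add1

STATUS = TAG Add2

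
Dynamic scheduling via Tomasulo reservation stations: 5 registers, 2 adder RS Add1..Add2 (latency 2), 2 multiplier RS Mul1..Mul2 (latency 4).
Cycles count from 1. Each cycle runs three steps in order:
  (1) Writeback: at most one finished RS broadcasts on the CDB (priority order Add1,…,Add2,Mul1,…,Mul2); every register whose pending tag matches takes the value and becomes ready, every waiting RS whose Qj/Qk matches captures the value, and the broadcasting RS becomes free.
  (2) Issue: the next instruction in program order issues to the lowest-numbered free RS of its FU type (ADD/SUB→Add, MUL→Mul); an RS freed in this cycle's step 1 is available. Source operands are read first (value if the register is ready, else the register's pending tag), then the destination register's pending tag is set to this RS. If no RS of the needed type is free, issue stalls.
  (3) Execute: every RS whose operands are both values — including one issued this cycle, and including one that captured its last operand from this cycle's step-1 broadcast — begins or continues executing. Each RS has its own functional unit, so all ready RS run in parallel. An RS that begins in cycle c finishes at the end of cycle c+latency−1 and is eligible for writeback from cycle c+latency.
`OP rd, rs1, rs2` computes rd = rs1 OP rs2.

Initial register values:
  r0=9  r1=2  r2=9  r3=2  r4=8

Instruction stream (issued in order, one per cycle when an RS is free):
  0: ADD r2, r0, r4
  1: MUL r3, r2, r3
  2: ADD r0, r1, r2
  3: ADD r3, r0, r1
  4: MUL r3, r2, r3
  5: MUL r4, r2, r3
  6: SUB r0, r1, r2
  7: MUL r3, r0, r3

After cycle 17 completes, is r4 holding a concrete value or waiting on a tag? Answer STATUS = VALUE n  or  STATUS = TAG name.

STATUS = VALUE 6069

c1: issue ADD r2<-Add1 | r0:9,r1:2,r2:Add1,r3:2,r4:8
c2: issue MUL r3<-Mul1 | r0:9,r1:2,r2:Add1,r3:Mul1,r4:8
c3: CDB Add1=17; issue ADD r0<-Add1 | r0:Add1,r1:2,r2:17,r3:Mul1,r4:8
c4: issue ADD r3<-Add2 | r0:Add1,r1:2,r2:17,r3:Add2,r4:8
c5: CDB Add1=19; issue MUL r3<-Mul2 | r0:19,r1:2,r2:17,r3:Mul2,r4:8
c6: stall | r0:19,r1:2,r2:17,r3:Mul2,r4:8
c7: CDB Add2=21; stall | r0:19,r1:2,r2:17,r3:Mul2,r4:8
c8: CDB Mul1=34; issue MUL r4<-Mul1 | r0:19,r1:2,r2:17,r3:Mul2,r4:Mul1
c9: issue SUB r0<-Add1 | r0:Add1,r1:2,r2:17,r3:Mul2,r4:Mul1
c10: stall | r0:Add1,r1:2,r2:17,r3:Mul2,r4:Mul1
c11: CDB Add1=-15; stall | r0:-15,r1:2,r2:17,r3:Mul2,r4:Mul1
c12: CDB Mul2=357; issue MUL r3<-Mul2 | r0:-15,r1:2,r2:17,r3:Mul2,r4:Mul1
c13: - | r0:-15,r1:2,r2:17,r3:Mul2,r4:Mul1
c14: - | r0:-15,r1:2,r2:17,r3:Mul2,r4:Mul1
c15: - | r0:-15,r1:2,r2:17,r3:Mul2,r4:Mul1
c16: CDB Mul1=6069 | r0:-15,r1:2,r2:17,r3:Mul2,r4:6069
c17: CDB Mul2=-5355 | r0:-15,r1:2,r2:17,r3:-5355,r4:6069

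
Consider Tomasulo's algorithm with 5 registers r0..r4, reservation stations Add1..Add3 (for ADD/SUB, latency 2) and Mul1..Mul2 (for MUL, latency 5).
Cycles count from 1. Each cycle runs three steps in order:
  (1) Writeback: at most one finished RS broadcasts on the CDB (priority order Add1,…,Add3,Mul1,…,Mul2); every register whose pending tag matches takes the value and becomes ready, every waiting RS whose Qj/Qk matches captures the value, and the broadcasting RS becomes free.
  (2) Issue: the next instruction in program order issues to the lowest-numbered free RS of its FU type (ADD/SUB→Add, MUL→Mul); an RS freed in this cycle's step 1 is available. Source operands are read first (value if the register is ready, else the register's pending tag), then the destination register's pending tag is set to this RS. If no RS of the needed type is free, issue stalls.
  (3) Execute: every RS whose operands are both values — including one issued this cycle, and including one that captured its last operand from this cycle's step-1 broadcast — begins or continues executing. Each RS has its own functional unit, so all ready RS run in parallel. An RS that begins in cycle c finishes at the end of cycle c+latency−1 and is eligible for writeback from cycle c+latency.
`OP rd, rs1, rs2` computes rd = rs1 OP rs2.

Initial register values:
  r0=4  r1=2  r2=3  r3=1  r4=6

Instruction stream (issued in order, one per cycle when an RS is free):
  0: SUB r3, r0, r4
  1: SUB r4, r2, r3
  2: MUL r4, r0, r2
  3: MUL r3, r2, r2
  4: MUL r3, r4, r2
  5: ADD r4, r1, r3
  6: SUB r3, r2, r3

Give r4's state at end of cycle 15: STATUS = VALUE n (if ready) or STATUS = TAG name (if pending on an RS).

cycle 1: issue SUB r3<-Add1 // r0:4,r1:2,r2:3,r3:Add1,r4:6
cycle 2: issue SUB r4<-Add2 // r0:4,r1:2,r2:3,r3:Add1,r4:Add2
cycle 3: CDB Add1=-2; issue MUL r4<-Mul1 // r0:4,r1:2,r2:3,r3:-2,r4:Mul1
cycle 4: issue MUL r3<-Mul2 // r0:4,r1:2,r2:3,r3:Mul2,r4:Mul1
cycle 5: CDB Add2=5; stall // r0:4,r1:2,r2:3,r3:Mul2,r4:Mul1
cycle 6: stall // r0:4,r1:2,r2:3,r3:Mul2,r4:Mul1
cycle 7: stall // r0:4,r1:2,r2:3,r3:Mul2,r4:Mul1
cycle 8: CDB Mul1=12; issue MUL r3<-Mul1 // r0:4,r1:2,r2:3,r3:Mul1,r4:12
cycle 9: CDB Mul2=9; issue ADD r4<-Add1 // r0:4,r1:2,r2:3,r3:Mul1,r4:Add1
cycle 10: issue SUB r3<-Add2 // r0:4,r1:2,r2:3,r3:Add2,r4:Add1
cycle 11: - // r0:4,r1:2,r2:3,r3:Add2,r4:Add1
cycle 12: - // r0:4,r1:2,r2:3,r3:Add2,r4:Add1
cycle 13: CDB Mul1=36 // r0:4,r1:2,r2:3,r3:Add2,r4:Add1
cycle 14: - // r0:4,r1:2,r2:3,r3:Add2,r4:Add1
cycle 15: CDB Add1=38 // r0:4,r1:2,r2:3,r3:Add2,r4:38

STATUS = VALUE 38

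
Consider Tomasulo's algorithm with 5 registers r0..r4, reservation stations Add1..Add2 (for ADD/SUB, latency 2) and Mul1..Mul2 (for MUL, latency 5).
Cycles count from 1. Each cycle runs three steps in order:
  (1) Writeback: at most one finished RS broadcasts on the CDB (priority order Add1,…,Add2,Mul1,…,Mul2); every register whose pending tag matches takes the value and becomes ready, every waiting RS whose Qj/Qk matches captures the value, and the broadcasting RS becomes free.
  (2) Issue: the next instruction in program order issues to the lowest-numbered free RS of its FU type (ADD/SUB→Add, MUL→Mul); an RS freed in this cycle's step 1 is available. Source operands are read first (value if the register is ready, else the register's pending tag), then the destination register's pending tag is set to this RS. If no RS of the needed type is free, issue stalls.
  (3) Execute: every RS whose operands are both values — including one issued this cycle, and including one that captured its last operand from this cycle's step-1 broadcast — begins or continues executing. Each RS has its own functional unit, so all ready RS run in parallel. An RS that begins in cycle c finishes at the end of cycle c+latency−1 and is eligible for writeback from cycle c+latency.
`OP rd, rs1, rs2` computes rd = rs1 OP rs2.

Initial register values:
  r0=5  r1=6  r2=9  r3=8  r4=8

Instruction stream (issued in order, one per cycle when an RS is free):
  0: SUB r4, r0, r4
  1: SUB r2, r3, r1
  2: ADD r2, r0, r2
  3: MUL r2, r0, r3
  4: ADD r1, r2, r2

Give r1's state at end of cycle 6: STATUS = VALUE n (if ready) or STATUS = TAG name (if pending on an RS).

  c1: issue SUB r4<-Add1  regs: r0:5,r1:6,r2:9,r3:8,r4:Add1
  c2: issue SUB r2<-Add2  regs: r0:5,r1:6,r2:Add2,r3:8,r4:Add1
  c3: CDB Add1=-3; issue ADD r2<-Add1  regs: r0:5,r1:6,r2:Add1,r3:8,r4:-3
  c4: CDB Add2=2; issue MUL r2<-Mul1  regs: r0:5,r1:6,r2:Mul1,r3:8,r4:-3
  c5: issue ADD r1<-Add2  regs: r0:5,r1:Add2,r2:Mul1,r3:8,r4:-3
  c6: CDB Add1=7  regs: r0:5,r1:Add2,r2:Mul1,r3:8,r4:-3

STATUS = TAG Add2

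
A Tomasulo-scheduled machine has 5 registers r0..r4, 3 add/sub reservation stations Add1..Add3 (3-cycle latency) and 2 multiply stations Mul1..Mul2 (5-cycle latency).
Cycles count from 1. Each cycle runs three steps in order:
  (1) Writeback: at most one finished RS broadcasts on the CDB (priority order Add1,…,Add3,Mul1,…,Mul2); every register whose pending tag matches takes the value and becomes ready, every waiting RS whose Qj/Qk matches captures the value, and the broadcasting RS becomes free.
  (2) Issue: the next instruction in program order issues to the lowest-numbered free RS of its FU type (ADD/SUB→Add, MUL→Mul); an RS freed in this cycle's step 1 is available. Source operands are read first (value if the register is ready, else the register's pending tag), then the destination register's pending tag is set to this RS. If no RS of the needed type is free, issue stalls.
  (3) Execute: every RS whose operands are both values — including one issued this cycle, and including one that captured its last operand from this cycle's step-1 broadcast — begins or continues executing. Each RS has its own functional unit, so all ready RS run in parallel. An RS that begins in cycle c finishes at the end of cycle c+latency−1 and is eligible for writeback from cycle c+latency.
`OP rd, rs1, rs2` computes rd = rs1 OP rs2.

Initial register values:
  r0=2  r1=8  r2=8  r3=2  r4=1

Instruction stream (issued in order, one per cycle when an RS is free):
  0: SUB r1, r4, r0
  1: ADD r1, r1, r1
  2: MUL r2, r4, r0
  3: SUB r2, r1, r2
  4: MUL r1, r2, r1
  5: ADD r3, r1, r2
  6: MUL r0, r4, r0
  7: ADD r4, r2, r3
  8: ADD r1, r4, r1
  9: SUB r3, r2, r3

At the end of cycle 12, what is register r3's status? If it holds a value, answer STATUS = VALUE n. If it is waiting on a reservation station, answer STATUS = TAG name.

  c1: issue SUB r1<-Add1  regs: r0:2,r1:Add1,r2:8,r3:2,r4:1
  c2: issue ADD r1<-Add2  regs: r0:2,r1:Add2,r2:8,r3:2,r4:1
  c3: issue MUL r2<-Mul1  regs: r0:2,r1:Add2,r2:Mul1,r3:2,r4:1
  c4: CDB Add1=-1; issue SUB r2<-Add1  regs: r0:2,r1:Add2,r2:Add1,r3:2,r4:1
  c5: issue MUL r1<-Mul2  regs: r0:2,r1:Mul2,r2:Add1,r3:2,r4:1
  c6: issue ADD r3<-Add3  regs: r0:2,r1:Mul2,r2:Add1,r3:Add3,r4:1
  c7: CDB Add2=-2; stall  regs: r0:2,r1:Mul2,r2:Add1,r3:Add3,r4:1
  c8: CDB Mul1=2; issue MUL r0<-Mul1  regs: r0:Mul1,r1:Mul2,r2:Add1,r3:Add3,r4:1
  c9: issue ADD r4<-Add2  regs: r0:Mul1,r1:Mul2,r2:Add1,r3:Add3,r4:Add2
  c10: stall  regs: r0:Mul1,r1:Mul2,r2:Add1,r3:Add3,r4:Add2
  c11: CDB Add1=-4; issue ADD r1<-Add1  regs: r0:Mul1,r1:Add1,r2:-4,r3:Add3,r4:Add2
  c12: stall  regs: r0:Mul1,r1:Add1,r2:-4,r3:Add3,r4:Add2

STATUS = TAG Add3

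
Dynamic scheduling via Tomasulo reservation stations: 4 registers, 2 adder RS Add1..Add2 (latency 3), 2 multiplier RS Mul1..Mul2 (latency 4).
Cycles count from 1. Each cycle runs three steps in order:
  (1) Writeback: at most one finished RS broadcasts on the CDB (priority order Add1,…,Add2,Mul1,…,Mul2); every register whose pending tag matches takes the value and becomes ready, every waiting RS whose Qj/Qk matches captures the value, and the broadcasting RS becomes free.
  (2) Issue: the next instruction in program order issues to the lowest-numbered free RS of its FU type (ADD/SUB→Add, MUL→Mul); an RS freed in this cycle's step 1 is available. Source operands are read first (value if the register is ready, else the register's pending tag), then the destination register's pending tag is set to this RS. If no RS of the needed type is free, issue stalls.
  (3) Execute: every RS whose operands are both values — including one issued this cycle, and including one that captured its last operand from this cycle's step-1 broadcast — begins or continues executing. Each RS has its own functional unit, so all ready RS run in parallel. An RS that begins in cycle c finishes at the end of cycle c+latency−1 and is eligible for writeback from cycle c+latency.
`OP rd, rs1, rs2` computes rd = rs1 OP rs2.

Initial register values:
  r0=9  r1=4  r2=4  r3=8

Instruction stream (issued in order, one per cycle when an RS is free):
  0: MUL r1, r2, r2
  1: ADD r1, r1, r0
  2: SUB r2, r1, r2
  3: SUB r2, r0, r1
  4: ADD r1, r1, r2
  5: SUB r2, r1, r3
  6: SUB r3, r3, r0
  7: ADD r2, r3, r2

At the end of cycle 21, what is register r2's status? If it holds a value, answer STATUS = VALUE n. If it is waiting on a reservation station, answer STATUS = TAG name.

c1: issue MUL r1<-Mul1 | r0:9,r1:Mul1,r2:4,r3:8
c2: issue ADD r1<-Add1 | r0:9,r1:Add1,r2:4,r3:8
c3: issue SUB r2<-Add2 | r0:9,r1:Add1,r2:Add2,r3:8
c4: stall | r0:9,r1:Add1,r2:Add2,r3:8
c5: CDB Mul1=16; stall | r0:9,r1:Add1,r2:Add2,r3:8
c6: stall | r0:9,r1:Add1,r2:Add2,r3:8
c7: stall | r0:9,r1:Add1,r2:Add2,r3:8
c8: CDB Add1=25; issue SUB r2<-Add1 | r0:9,r1:25,r2:Add1,r3:8
c9: stall | r0:9,r1:25,r2:Add1,r3:8
c10: stall | r0:9,r1:25,r2:Add1,r3:8
c11: CDB Add1=-16; issue ADD r1<-Add1 | r0:9,r1:Add1,r2:-16,r3:8
c12: CDB Add2=21; issue SUB r2<-Add2 | r0:9,r1:Add1,r2:Add2,r3:8
c13: stall | r0:9,r1:Add1,r2:Add2,r3:8
c14: CDB Add1=9; issue SUB r3<-Add1 | r0:9,r1:9,r2:Add2,r3:Add1
c15: stall | r0:9,r1:9,r2:Add2,r3:Add1
c16: stall | r0:9,r1:9,r2:Add2,r3:Add1
c17: CDB Add1=-1; issue ADD r2<-Add1 | r0:9,r1:9,r2:Add1,r3:-1
c18: CDB Add2=1 | r0:9,r1:9,r2:Add1,r3:-1
c19: - | r0:9,r1:9,r2:Add1,r3:-1
c20: - | r0:9,r1:9,r2:Add1,r3:-1
c21: CDB Add1=0 | r0:9,r1:9,r2:0,r3:-1

STATUS = VALUE 0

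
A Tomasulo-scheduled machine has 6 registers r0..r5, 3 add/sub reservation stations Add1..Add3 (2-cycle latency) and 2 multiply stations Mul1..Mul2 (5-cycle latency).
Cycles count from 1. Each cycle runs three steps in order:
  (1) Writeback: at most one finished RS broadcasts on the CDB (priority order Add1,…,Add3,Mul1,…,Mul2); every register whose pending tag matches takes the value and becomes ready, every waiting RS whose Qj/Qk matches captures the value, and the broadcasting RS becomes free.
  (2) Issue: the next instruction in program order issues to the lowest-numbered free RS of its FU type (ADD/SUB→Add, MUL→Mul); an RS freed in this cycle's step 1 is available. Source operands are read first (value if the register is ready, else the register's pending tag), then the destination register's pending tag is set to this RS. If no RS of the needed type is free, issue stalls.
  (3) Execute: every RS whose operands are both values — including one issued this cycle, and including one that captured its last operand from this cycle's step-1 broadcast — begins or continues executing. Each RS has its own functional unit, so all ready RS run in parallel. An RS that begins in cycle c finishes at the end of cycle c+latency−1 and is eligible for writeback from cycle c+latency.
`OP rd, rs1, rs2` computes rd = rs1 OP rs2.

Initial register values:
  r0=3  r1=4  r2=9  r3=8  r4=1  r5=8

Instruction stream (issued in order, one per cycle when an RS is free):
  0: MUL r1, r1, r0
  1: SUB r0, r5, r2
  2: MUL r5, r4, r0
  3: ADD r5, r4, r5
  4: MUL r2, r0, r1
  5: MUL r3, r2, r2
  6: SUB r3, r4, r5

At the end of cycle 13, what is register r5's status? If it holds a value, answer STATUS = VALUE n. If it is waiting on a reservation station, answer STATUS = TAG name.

STATUS = VALUE 0

  c1: issue MUL r1<-Mul1  regs: r0:3,r1:Mul1,r2:9,r3:8,r4:1,r5:8
  c2: issue SUB r0<-Add1  regs: r0:Add1,r1:Mul1,r2:9,r3:8,r4:1,r5:8
  c3: issue MUL r5<-Mul2  regs: r0:Add1,r1:Mul1,r2:9,r3:8,r4:1,r5:Mul2
  c4: CDB Add1=-1; issue ADD r5<-Add1  regs: r0:-1,r1:Mul1,r2:9,r3:8,r4:1,r5:Add1
  c5: stall  regs: r0:-1,r1:Mul1,r2:9,r3:8,r4:1,r5:Add1
  c6: CDB Mul1=12; issue MUL r2<-Mul1  regs: r0:-1,r1:12,r2:Mul1,r3:8,r4:1,r5:Add1
  c7: stall  regs: r0:-1,r1:12,r2:Mul1,r3:8,r4:1,r5:Add1
  c8: stall  regs: r0:-1,r1:12,r2:Mul1,r3:8,r4:1,r5:Add1
  c9: CDB Mul2=-1; issue MUL r3<-Mul2  regs: r0:-1,r1:12,r2:Mul1,r3:Mul2,r4:1,r5:Add1
  c10: issue SUB r3<-Add2  regs: r0:-1,r1:12,r2:Mul1,r3:Add2,r4:1,r5:Add1
  c11: CDB Add1=0  regs: r0:-1,r1:12,r2:Mul1,r3:Add2,r4:1,r5:0
  c12: CDB Mul1=-12  regs: r0:-1,r1:12,r2:-12,r3:Add2,r4:1,r5:0
  c13: CDB Add2=1  regs: r0:-1,r1:12,r2:-12,r3:1,r4:1,r5:0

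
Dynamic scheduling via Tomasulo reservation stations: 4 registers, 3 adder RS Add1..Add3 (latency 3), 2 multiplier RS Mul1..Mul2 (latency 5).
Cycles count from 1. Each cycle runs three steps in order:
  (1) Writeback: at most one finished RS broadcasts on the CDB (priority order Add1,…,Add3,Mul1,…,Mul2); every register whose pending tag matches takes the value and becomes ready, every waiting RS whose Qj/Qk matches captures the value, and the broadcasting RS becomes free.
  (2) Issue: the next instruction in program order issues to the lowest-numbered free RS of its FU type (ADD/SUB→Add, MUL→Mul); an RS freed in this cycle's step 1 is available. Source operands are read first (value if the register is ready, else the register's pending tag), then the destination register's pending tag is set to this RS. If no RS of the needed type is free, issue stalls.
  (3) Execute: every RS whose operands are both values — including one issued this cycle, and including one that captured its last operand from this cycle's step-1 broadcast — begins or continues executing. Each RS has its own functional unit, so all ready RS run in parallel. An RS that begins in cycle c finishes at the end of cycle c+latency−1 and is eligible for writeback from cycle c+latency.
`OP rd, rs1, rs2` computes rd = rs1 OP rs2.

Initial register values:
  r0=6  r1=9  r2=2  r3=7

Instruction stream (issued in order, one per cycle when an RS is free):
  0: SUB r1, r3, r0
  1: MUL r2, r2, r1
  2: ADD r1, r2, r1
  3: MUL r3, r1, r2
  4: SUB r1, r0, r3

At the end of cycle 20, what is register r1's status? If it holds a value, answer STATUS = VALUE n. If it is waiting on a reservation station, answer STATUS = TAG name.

cycle 1: issue SUB r1<-Add1 // r0:6,r1:Add1,r2:2,r3:7
cycle 2: issue MUL r2<-Mul1 // r0:6,r1:Add1,r2:Mul1,r3:7
cycle 3: issue ADD r1<-Add2 // r0:6,r1:Add2,r2:Mul1,r3:7
cycle 4: CDB Add1=1; issue MUL r3<-Mul2 // r0:6,r1:Add2,r2:Mul1,r3:Mul2
cycle 5: issue SUB r1<-Add1 // r0:6,r1:Add1,r2:Mul1,r3:Mul2
cycle 6: - // r0:6,r1:Add1,r2:Mul1,r3:Mul2
cycle 7: - // r0:6,r1:Add1,r2:Mul1,r3:Mul2
cycle 8: - // r0:6,r1:Add1,r2:Mul1,r3:Mul2
cycle 9: CDB Mul1=2 // r0:6,r1:Add1,r2:2,r3:Mul2
cycle 10: - // r0:6,r1:Add1,r2:2,r3:Mul2
cycle 11: - // r0:6,r1:Add1,r2:2,r3:Mul2
cycle 12: CDB Add2=3 // r0:6,r1:Add1,r2:2,r3:Mul2
cycle 13: - // r0:6,r1:Add1,r2:2,r3:Mul2
cycle 14: - // r0:6,r1:Add1,r2:2,r3:Mul2
cycle 15: - // r0:6,r1:Add1,r2:2,r3:Mul2
cycle 16: - // r0:6,r1:Add1,r2:2,r3:Mul2
cycle 17: CDB Mul2=6 // r0:6,r1:Add1,r2:2,r3:6
cycle 18: - // r0:6,r1:Add1,r2:2,r3:6
cycle 19: - // r0:6,r1:Add1,r2:2,r3:6
cycle 20: CDB Add1=0 // r0:6,r1:0,r2:2,r3:6

STATUS = VALUE 0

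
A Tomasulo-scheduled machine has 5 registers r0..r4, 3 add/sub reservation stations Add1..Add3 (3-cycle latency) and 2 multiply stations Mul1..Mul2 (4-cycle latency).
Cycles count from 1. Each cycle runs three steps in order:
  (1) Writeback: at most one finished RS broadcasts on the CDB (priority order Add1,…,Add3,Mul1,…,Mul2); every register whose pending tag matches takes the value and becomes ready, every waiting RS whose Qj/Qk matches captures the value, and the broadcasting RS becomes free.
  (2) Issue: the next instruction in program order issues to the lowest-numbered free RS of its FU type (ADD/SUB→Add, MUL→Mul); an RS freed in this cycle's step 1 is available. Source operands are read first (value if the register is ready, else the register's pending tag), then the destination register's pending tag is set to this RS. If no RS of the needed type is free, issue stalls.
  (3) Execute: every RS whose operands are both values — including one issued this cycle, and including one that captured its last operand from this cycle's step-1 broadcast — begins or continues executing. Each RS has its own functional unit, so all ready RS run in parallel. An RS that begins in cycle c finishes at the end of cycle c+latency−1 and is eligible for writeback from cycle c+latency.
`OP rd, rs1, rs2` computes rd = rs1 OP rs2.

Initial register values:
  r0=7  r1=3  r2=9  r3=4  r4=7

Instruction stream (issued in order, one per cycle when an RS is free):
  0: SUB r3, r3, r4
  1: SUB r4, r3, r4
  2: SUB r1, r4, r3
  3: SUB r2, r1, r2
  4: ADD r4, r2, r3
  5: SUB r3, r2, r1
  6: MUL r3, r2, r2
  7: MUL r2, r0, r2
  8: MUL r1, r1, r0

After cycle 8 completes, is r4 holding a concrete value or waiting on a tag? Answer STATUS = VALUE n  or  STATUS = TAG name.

  c1: issue SUB r3<-Add1  regs: r0:7,r1:3,r2:9,r3:Add1,r4:7
  c2: issue SUB r4<-Add2  regs: r0:7,r1:3,r2:9,r3:Add1,r4:Add2
  c3: issue SUB r1<-Add3  regs: r0:7,r1:Add3,r2:9,r3:Add1,r4:Add2
  c4: CDB Add1=-3; issue SUB r2<-Add1  regs: r0:7,r1:Add3,r2:Add1,r3:-3,r4:Add2
  c5: stall  regs: r0:7,r1:Add3,r2:Add1,r3:-3,r4:Add2
  c6: stall  regs: r0:7,r1:Add3,r2:Add1,r3:-3,r4:Add2
  c7: CDB Add2=-10; issue ADD r4<-Add2  regs: r0:7,r1:Add3,r2:Add1,r3:-3,r4:Add2
  c8: stall  regs: r0:7,r1:Add3,r2:Add1,r3:-3,r4:Add2

STATUS = TAG Add2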